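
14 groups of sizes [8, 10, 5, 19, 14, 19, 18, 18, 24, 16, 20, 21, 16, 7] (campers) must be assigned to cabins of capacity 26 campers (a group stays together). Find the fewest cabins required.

Total = 24 + 21 + 20 + 19 + 19 + 18 + 18 + 16 + 16 + 14 + 10 + 8 + 7 + 5 = 215 campers.
Lower bound: ⌈215/26⌉ = 9 cabins.
Also, 10 groups each exceed 13 campers, and no two of those can share a cabin, so at least 10 cabins are needed.
A packing using 10 cabins:
  cabin 1: 24 = 24
  cabin 2: 21 + 5 = 26
  cabin 3: 20 = 20
  cabin 4: 19 + 7 = 26
  cabin 5: 19 = 19
  cabin 6: 18 + 8 = 26
  cabin 7: 18 = 18
  cabin 8: 16 + 10 = 26
  cabin 9: 16 = 16
  cabin 10: 14 = 14
This matches the lower bound, so 10 is optimal.

10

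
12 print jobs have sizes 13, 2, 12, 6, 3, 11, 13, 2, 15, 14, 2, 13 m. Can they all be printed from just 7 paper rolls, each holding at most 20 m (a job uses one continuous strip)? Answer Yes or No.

A valid assignment using 7 paper rolls:
  roll 1: 15 + 3 + 2 = 20
  roll 2: 14 + 6 = 20
  roll 3: 13 + 2 + 2 = 17
  roll 4: 13 = 13
  roll 5: 13 = 13
  roll 6: 12 = 12
  roll 7: 11 = 11
Every load is within 20 m, so 7 paper rolls suffice.

Yes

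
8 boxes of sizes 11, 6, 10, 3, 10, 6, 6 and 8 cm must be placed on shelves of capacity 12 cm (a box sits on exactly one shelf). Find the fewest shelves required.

Total = 11 + 10 + 10 + 8 + 6 + 6 + 6 + 3 = 60 cm.
Lower bound: ⌈60/12⌉ = 5 shelves.
A packing using 6 shelves:
  shelf 1: 11 = 11
  shelf 2: 10 = 10
  shelf 3: 10 = 10
  shelf 4: 8 + 3 = 11
  shelf 5: 6 + 6 = 12
  shelf 6: 6 = 6
No arrangement into 5 shelves stays within capacity, so 6 is optimal.

6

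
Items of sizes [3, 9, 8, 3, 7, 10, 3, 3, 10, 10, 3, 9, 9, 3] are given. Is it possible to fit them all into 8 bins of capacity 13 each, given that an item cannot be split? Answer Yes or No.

A valid assignment using 8 bins:
  bin 1: 10 + 3 = 13
  bin 2: 10 + 3 = 13
  bin 3: 10 + 3 = 13
  bin 4: 9 + 3 = 12
  bin 5: 9 + 3 = 12
  bin 6: 9 + 3 = 12
  bin 7: 8 = 8
  bin 8: 7 = 7
Every load is within 13, so 8 bins suffice.

Yes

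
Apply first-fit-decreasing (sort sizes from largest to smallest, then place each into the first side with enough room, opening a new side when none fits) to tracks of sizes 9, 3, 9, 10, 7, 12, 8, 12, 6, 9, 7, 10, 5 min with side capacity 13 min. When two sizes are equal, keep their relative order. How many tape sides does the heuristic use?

Sorted descending: 12, 12, 10, 10, 9, 9, 9, 8, 7, 7, 6, 5, 3.
  12 → side 1 (new)  [load 12/13]
  12 → side 2 (new)  [load 12/13]
  10 → side 3 (new)  [load 10/13]
  10 → side 4 (new)  [load 10/13]
  9 → side 5 (new)  [load 9/13]
  9 → side 6 (new)  [load 9/13]
  9 → side 7 (new)  [load 9/13]
  8 → side 8 (new)  [load 8/13]
  7 → side 9 (new)  [load 7/13]
  7 → side 10 (new)  [load 7/13]
  6 → side 9  [load 13/13]
  5 → side 8  [load 13/13]
  3 → side 3  [load 13/13]
10 tape sides opened.

10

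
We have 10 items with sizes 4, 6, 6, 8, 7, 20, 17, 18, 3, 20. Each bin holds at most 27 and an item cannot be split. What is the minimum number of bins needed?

Total = 20 + 20 + 18 + 17 + 8 + 7 + 6 + 6 + 4 + 3 = 109.
Lower bound: ⌈109/27⌉ = 5 bins.
A packing using 5 bins:
  bin 1: 20 + 7 = 27
  bin 2: 20 + 6 = 26
  bin 3: 18 + 8 = 26
  bin 4: 17 + 6 + 4 = 27
  bin 5: 3 = 3
This matches the lower bound, so 5 is optimal.

5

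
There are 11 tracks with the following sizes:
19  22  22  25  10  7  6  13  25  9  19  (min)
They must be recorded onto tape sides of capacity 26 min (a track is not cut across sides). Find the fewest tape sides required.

8

Total = 25 + 25 + 22 + 22 + 19 + 19 + 13 + 10 + 9 + 7 + 6 = 177 min.
Lower bound: ⌈177/26⌉ = 7 tape sides.
A packing using 8 tape sides:
  side 1: 25 = 25
  side 2: 25 = 25
  side 3: 22 = 22
  side 4: 22 = 22
  side 5: 19 + 7 = 26
  side 6: 19 + 6 = 25
  side 7: 13 + 10 = 23
  side 8: 9 = 9
No arrangement into 7 tape sides stays within capacity, so 8 is optimal.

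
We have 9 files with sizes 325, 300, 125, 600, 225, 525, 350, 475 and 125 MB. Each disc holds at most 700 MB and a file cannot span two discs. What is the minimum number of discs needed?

5

Total = 600 + 525 + 475 + 350 + 325 + 300 + 225 + 125 + 125 = 3050 MB.
Lower bound: ⌈3050/700⌉ = 5 discs.
A packing using 5 discs:
  disc 1: 600 = 600
  disc 2: 525 + 125 = 650
  disc 3: 475 + 225 = 700
  disc 4: 350 + 325 = 675
  disc 5: 300 + 125 = 425
This matches the lower bound, so 5 is optimal.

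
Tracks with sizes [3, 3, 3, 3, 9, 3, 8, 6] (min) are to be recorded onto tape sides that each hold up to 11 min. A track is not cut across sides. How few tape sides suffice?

4

Total = 9 + 8 + 6 + 3 + 3 + 3 + 3 + 3 = 38 min.
Lower bound: ⌈38/11⌉ = 4 tape sides.
A packing using 4 tape sides:
  side 1: 9 = 9
  side 2: 8 + 3 = 11
  side 3: 6 + 3 = 9
  side 4: 3 + 3 + 3 = 9
This matches the lower bound, so 4 is optimal.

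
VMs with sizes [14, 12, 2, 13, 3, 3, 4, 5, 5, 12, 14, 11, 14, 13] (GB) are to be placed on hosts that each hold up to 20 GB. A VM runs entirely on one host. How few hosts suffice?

Total = 14 + 14 + 14 + 13 + 13 + 12 + 12 + 11 + 5 + 5 + 4 + 3 + 3 + 2 = 125 GB.
Lower bound: ⌈125/20⌉ = 7 hosts.
Also, 8 VMs each exceed 10 GB, and no two of those can share a host, so at least 8 hosts are needed.
A packing using 8 hosts:
  host 1: 14 + 5 = 19
  host 2: 14 + 5 = 19
  host 3: 14 + 4 + 2 = 20
  host 4: 13 + 3 + 3 = 19
  host 5: 13 = 13
  host 6: 12 = 12
  host 7: 12 = 12
  host 8: 11 = 11
This matches the lower bound, so 8 is optimal.

8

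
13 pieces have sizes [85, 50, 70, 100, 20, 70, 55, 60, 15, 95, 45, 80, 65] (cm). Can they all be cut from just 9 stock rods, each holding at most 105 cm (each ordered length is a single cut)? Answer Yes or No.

A valid assignment using 9 stock rods:
  stock rod 1: 100 = 100
  stock rod 2: 95 = 95
  stock rod 3: 85 + 20 = 105
  stock rod 4: 80 + 15 = 95
  stock rod 5: 70 = 70
  stock rod 6: 70 = 70
  stock rod 7: 65 = 65
  stock rod 8: 60 + 45 = 105
  stock rod 9: 55 + 50 = 105
Every load is within 105 cm, so 9 stock rods suffice.

Yes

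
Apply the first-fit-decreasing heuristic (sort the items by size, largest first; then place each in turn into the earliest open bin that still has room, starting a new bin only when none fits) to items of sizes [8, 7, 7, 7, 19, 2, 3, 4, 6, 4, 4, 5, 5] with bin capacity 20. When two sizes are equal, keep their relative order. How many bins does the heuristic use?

Sorted descending: 19, 8, 7, 7, 7, 6, 5, 5, 4, 4, 4, 3, 2.
  19 → bin 1 (new)  [load 19/20]
  8 → bin 2 (new)  [load 8/20]
  7 → bin 2  [load 15/20]
  7 → bin 3 (new)  [load 7/20]
  7 → bin 3  [load 14/20]
  6 → bin 3  [load 20/20]
  5 → bin 2  [load 20/20]
  5 → bin 4 (new)  [load 5/20]
  4 → bin 4  [load 9/20]
  4 → bin 4  [load 13/20]
  4 → bin 4  [load 17/20]
  3 → bin 4  [load 20/20]
  2 → bin 5 (new)  [load 2/20]
5 bins opened.

5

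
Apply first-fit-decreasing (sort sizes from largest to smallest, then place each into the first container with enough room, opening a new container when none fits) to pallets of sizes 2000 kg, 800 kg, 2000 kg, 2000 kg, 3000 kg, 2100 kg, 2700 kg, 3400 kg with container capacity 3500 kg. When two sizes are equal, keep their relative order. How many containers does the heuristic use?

7

Sorted descending: 3400, 3000, 2700, 2100, 2000, 2000, 2000, 800.
  3400 → container 1 (new)  [load 3400/3500]
  3000 → container 2 (new)  [load 3000/3500]
  2700 → container 3 (new)  [load 2700/3500]
  2100 → container 4 (new)  [load 2100/3500]
  2000 → container 5 (new)  [load 2000/3500]
  2000 → container 6 (new)  [load 2000/3500]
  2000 → container 7 (new)  [load 2000/3500]
  800 → container 3  [load 3500/3500]
7 containers opened.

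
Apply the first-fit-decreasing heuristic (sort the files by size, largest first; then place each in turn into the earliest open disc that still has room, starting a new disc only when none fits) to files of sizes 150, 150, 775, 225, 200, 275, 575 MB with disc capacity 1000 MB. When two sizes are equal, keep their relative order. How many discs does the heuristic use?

3

Sorted descending: 775, 575, 275, 225, 200, 150, 150.
  775 → disc 1 (new)  [load 775/1000]
  575 → disc 2 (new)  [load 575/1000]
  275 → disc 2  [load 850/1000]
  225 → disc 1  [load 1000/1000]
  200 → disc 3 (new)  [load 200/1000]
  150 → disc 2  [load 1000/1000]
  150 → disc 3  [load 350/1000]
3 discs opened.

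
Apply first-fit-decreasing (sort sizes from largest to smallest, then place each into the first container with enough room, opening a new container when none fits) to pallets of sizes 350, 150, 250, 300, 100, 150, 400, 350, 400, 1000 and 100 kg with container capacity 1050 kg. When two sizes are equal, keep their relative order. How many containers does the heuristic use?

4

Sorted descending: 1000, 400, 400, 350, 350, 300, 250, 150, 150, 100, 100.
  1000 → container 1 (new)  [load 1000/1050]
  400 → container 2 (new)  [load 400/1050]
  400 → container 2  [load 800/1050]
  350 → container 3 (new)  [load 350/1050]
  350 → container 3  [load 700/1050]
  300 → container 3  [load 1000/1050]
  250 → container 2  [load 1050/1050]
  150 → container 4 (new)  [load 150/1050]
  150 → container 4  [load 300/1050]
  100 → container 4  [load 400/1050]
  100 → container 4  [load 500/1050]
4 containers opened.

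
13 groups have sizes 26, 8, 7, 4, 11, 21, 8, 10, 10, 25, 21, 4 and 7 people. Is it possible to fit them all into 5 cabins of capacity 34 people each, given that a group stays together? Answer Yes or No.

Yes

A valid assignment using 5 cabins:
  cabin 1: 26 + 8 = 34
  cabin 2: 25 + 8 = 33
  cabin 3: 21 + 11 = 32
  cabin 4: 21 + 10 = 31
  cabin 5: 10 + 7 + 7 + 4 + 4 = 32
Every load is within 34 people, so 5 cabins suffice.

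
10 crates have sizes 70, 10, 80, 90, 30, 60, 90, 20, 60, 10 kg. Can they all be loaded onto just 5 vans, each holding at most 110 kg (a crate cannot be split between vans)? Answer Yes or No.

Total = 520 kg; ⌈520/110⌉ = 5.
6 crates each exceed half the capacity and cannot share a van, forcing at least 6 vans.
At least 6 vans are required, but only 5 are allowed.

No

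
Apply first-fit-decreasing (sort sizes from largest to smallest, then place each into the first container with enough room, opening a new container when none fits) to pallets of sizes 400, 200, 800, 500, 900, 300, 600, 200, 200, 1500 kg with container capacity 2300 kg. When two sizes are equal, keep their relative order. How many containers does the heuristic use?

3

Sorted descending: 1500, 900, 800, 600, 500, 400, 300, 200, 200, 200.
  1500 → container 1 (new)  [load 1500/2300]
  900 → container 2 (new)  [load 900/2300]
  800 → container 1  [load 2300/2300]
  600 → container 2  [load 1500/2300]
  500 → container 2  [load 2000/2300]
  400 → container 3 (new)  [load 400/2300]
  300 → container 2  [load 2300/2300]
  200 → container 3  [load 600/2300]
  200 → container 3  [load 800/2300]
  200 → container 3  [load 1000/2300]
3 containers opened.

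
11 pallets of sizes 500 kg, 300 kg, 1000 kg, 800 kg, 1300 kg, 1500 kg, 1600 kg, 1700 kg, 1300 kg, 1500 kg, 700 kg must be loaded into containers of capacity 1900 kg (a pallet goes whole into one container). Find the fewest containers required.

Total = 1700 + 1600 + 1500 + 1500 + 1300 + 1300 + 1000 + 800 + 700 + 500 + 300 = 12200 kg.
Lower bound: ⌈12200/1900⌉ = 7 containers.
A packing using 8 containers:
  container 1: 1700 = 1700
  container 2: 1600 + 300 = 1900
  container 3: 1500 = 1500
  container 4: 1500 = 1500
  container 5: 1300 + 500 = 1800
  container 6: 1300 = 1300
  container 7: 1000 + 800 = 1800
  container 8: 700 = 700
No arrangement into 7 containers stays within capacity, so 8 is optimal.

8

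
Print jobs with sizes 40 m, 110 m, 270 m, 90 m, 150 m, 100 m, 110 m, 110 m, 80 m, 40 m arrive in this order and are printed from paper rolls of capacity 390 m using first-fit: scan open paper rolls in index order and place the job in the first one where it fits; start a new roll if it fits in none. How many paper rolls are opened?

3

  40 → roll 1 (new)  [load 40/390]
  110 → roll 1  [load 150/390]
  270 → roll 2 (new)  [load 270/390]
  90 → roll 1  [load 240/390]
  150 → roll 1  [load 390/390]
  100 → roll 2  [load 370/390]
  110 → roll 3 (new)  [load 110/390]
  110 → roll 3  [load 220/390]
  80 → roll 3  [load 300/390]
  40 → roll 3  [load 340/390]
3 paper rolls opened.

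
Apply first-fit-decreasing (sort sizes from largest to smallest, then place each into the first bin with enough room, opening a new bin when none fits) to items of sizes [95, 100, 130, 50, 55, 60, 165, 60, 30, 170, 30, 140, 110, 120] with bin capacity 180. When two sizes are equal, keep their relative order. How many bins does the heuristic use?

Sorted descending: 170, 165, 140, 130, 120, 110, 100, 95, 60, 60, 55, 50, 30, 30.
  170 → bin 1 (new)  [load 170/180]
  165 → bin 2 (new)  [load 165/180]
  140 → bin 3 (new)  [load 140/180]
  130 → bin 4 (new)  [load 130/180]
  120 → bin 5 (new)  [load 120/180]
  110 → bin 6 (new)  [load 110/180]
  100 → bin 7 (new)  [load 100/180]
  95 → bin 8 (new)  [load 95/180]
  60 → bin 5  [load 180/180]
  60 → bin 6  [load 170/180]
  55 → bin 7  [load 155/180]
  50 → bin 4  [load 180/180]
  30 → bin 3  [load 170/180]
  30 → bin 8  [load 125/180]
8 bins opened.

8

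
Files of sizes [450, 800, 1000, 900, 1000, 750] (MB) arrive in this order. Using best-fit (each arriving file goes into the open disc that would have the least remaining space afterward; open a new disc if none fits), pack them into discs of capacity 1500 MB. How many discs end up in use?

5

  450 → disc 1 (new)  [load 450/1500]
  800 → disc 1  [load 1250/1500]
  1000 → disc 2 (new)  [load 1000/1500]
  900 → disc 3 (new)  [load 900/1500]
  1000 → disc 4 (new)  [load 1000/1500]
  750 → disc 5 (new)  [load 750/1500]
5 discs opened.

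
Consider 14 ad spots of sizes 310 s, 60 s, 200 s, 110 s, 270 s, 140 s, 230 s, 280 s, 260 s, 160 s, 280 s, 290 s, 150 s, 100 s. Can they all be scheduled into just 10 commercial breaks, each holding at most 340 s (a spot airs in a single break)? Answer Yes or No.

A valid assignment using 10 commercial breaks:
  break 1: 310 = 310
  break 2: 290 = 290
  break 3: 280 + 60 = 340
  break 4: 280 = 280
  break 5: 270 = 270
  break 6: 260 = 260
  break 7: 230 + 110 = 340
  break 8: 200 + 140 = 340
  break 9: 160 + 150 = 310
  break 10: 100 = 100
Every load is within 340 s, so 10 commercial breaks suffice.

Yes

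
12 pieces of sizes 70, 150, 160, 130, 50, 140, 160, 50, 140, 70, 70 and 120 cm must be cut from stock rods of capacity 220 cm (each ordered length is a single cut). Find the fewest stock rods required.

Total = 160 + 160 + 150 + 140 + 140 + 130 + 120 + 70 + 70 + 70 + 50 + 50 = 1310 cm.
Lower bound: ⌈1310/220⌉ = 6 stock rods.
Also, 7 pieces each exceed 110 cm, and no two of those can share a stock rod, so at least 7 stock rods are needed.
A packing using 7 stock rods:
  stock rod 1: 160 + 50 = 210
  stock rod 2: 160 + 50 = 210
  stock rod 3: 150 + 70 = 220
  stock rod 4: 140 + 70 = 210
  stock rod 5: 140 + 70 = 210
  stock rod 6: 130 = 130
  stock rod 7: 120 = 120
This matches the lower bound, so 7 is optimal.

7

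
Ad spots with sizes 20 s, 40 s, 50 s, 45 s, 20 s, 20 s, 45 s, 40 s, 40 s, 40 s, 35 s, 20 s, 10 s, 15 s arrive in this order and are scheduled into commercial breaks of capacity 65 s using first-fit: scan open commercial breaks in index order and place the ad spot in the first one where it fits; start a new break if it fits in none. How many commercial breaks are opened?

  20 → break 1 (new)  [load 20/65]
  40 → break 1  [load 60/65]
  50 → break 2 (new)  [load 50/65]
  45 → break 3 (new)  [load 45/65]
  20 → break 3  [load 65/65]
  20 → break 4 (new)  [load 20/65]
  45 → break 4  [load 65/65]
  40 → break 5 (new)  [load 40/65]
  40 → break 6 (new)  [load 40/65]
  40 → break 7 (new)  [load 40/65]
  35 → break 8 (new)  [load 35/65]
  20 → break 5  [load 60/65]
  10 → break 2  [load 60/65]
  15 → break 6  [load 55/65]
8 commercial breaks opened.

8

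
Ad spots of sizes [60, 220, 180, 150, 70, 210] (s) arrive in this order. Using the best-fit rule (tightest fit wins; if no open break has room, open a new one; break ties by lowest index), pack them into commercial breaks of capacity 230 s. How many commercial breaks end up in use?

  60 → break 1 (new)  [load 60/230]
  220 → break 2 (new)  [load 220/230]
  180 → break 3 (new)  [load 180/230]
  150 → break 1  [load 210/230]
  70 → break 4 (new)  [load 70/230]
  210 → break 5 (new)  [load 210/230]
5 commercial breaks opened.

5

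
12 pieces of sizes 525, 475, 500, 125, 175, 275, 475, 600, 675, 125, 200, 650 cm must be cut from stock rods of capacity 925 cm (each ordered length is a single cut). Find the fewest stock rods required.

Total = 675 + 650 + 600 + 525 + 500 + 475 + 475 + 275 + 200 + 175 + 125 + 125 = 4800 cm.
Lower bound: ⌈4800/925⌉ = 6 stock rods.
Also, 7 pieces each exceed 925/2 cm, and no two of those can share a stock rod, so at least 7 stock rods are needed.
A packing using 7 stock rods:
  stock rod 1: 675 + 200 = 875
  stock rod 2: 650 + 275 = 925
  stock rod 3: 600 + 175 + 125 = 900
  stock rod 4: 525 + 125 = 650
  stock rod 5: 500 = 500
  stock rod 6: 475 = 475
  stock rod 7: 475 = 475
This matches the lower bound, so 7 is optimal.

7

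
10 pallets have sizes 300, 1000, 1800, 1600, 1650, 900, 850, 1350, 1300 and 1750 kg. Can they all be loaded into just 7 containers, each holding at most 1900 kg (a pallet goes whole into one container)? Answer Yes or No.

No

Total = 12500 kg; ⌈12500/1900⌉ = 7.
The bound of 7 does not rule out 7, but exhaustive search shows no assignment into 7 containers of capacity 1900 kg exists — the minimum is 8.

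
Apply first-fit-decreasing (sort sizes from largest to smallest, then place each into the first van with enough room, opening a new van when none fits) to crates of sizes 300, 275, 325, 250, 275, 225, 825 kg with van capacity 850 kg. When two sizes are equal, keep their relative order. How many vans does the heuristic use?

3

Sorted descending: 825, 325, 300, 275, 275, 250, 225.
  825 → van 1 (new)  [load 825/850]
  325 → van 2 (new)  [load 325/850]
  300 → van 2  [load 625/850]
  275 → van 3 (new)  [load 275/850]
  275 → van 3  [load 550/850]
  250 → van 3  [load 800/850]
  225 → van 2  [load 850/850]
3 vans opened.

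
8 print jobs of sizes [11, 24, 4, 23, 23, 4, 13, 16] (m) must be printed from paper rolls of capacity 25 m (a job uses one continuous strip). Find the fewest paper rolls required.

Total = 24 + 23 + 23 + 16 + 13 + 11 + 4 + 4 = 118 m.
Lower bound: ⌈118/25⌉ = 5 paper rolls.
A packing using 5 paper rolls:
  roll 1: 24 = 24
  roll 2: 23 = 23
  roll 3: 23 = 23
  roll 4: 16 + 4 + 4 = 24
  roll 5: 13 + 11 = 24
This matches the lower bound, so 5 is optimal.

5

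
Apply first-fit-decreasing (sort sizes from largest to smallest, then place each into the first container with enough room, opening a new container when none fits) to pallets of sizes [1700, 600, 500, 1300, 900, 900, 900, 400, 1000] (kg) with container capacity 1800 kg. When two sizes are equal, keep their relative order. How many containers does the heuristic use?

Sorted descending: 1700, 1300, 1000, 900, 900, 900, 600, 500, 400.
  1700 → container 1 (new)  [load 1700/1800]
  1300 → container 2 (new)  [load 1300/1800]
  1000 → container 3 (new)  [load 1000/1800]
  900 → container 4 (new)  [load 900/1800]
  900 → container 4  [load 1800/1800]
  900 → container 5 (new)  [load 900/1800]
  600 → container 3  [load 1600/1800]
  500 → container 2  [load 1800/1800]
  400 → container 5  [load 1300/1800]
5 containers opened.

5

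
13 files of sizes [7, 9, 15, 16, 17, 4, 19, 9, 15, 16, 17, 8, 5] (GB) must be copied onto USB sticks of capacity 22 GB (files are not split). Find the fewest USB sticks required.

Total = 19 + 17 + 17 + 16 + 16 + 15 + 15 + 9 + 9 + 8 + 7 + 5 + 4 = 157 GB.
Lower bound: ⌈157/22⌉ = 8 USB sticks.
A packing using 9 USB sticks:
  USB stick 1: 19 = 19
  USB stick 2: 17 + 5 = 22
  USB stick 3: 17 + 4 = 21
  USB stick 4: 16 = 16
  USB stick 5: 16 = 16
  USB stick 6: 15 + 7 = 22
  USB stick 7: 15 = 15
  USB stick 8: 9 + 9 = 18
  USB stick 9: 8 = 8
No arrangement into 8 USB sticks stays within capacity, so 9 is optimal.

9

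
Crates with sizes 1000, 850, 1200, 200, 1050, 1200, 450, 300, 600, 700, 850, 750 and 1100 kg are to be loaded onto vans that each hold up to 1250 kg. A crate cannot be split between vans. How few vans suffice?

10

Total = 1200 + 1200 + 1100 + 1050 + 1000 + 850 + 850 + 750 + 700 + 600 + 450 + 300 + 200 = 10250 kg.
Lower bound: ⌈10250/1250⌉ = 9 vans.
A packing using 10 vans:
  van 1: 1200 = 1200
  van 2: 1200 = 1200
  van 3: 1100 = 1100
  van 4: 1050 + 200 = 1250
  van 5: 1000 = 1000
  van 6: 850 + 300 = 1150
  van 7: 850 = 850
  van 8: 750 + 450 = 1200
  van 9: 700 = 700
  van 10: 600 = 600
No arrangement into 9 vans stays within capacity, so 10 is optimal.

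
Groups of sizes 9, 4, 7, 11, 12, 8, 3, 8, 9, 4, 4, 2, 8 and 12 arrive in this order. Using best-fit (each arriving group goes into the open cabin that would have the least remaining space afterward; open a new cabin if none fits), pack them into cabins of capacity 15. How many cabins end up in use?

  9 → cabin 1 (new)  [load 9/15]
  4 → cabin 1  [load 13/15]
  7 → cabin 2 (new)  [load 7/15]
  11 → cabin 3 (new)  [load 11/15]
  12 → cabin 4 (new)  [load 12/15]
  8 → cabin 2  [load 15/15]
  3 → cabin 4  [load 15/15]
  8 → cabin 5 (new)  [load 8/15]
  9 → cabin 6 (new)  [load 9/15]
  4 → cabin 3  [load 15/15]
  4 → cabin 6  [load 13/15]
  2 → cabin 1  [load 15/15]
  8 → cabin 7 (new)  [load 8/15]
  12 → cabin 8 (new)  [load 12/15]
8 cabins opened.

8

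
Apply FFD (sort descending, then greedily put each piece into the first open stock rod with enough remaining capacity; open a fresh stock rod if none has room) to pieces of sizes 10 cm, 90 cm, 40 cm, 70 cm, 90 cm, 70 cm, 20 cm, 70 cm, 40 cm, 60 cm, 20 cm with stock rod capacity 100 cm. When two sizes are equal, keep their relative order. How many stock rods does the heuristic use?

Sorted descending: 90, 90, 70, 70, 70, 60, 40, 40, 20, 20, 10.
  90 → stock rod 1 (new)  [load 90/100]
  90 → stock rod 2 (new)  [load 90/100]
  70 → stock rod 3 (new)  [load 70/100]
  70 → stock rod 4 (new)  [load 70/100]
  70 → stock rod 5 (new)  [load 70/100]
  60 → stock rod 6 (new)  [load 60/100]
  40 → stock rod 6  [load 100/100]
  40 → stock rod 7 (new)  [load 40/100]
  20 → stock rod 3  [load 90/100]
  20 → stock rod 4  [load 90/100]
  10 → stock rod 1  [load 100/100]
7 stock rods opened.

7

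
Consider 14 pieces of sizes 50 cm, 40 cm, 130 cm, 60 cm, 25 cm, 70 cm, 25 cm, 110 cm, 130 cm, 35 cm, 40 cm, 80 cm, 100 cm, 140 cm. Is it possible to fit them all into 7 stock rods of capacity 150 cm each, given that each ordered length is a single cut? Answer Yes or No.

Total = 1035 cm; ⌈1035/150⌉ = 7.
The bound of 7 does not rule out 7, but exhaustive search shows no assignment into 7 stock rods of capacity 150 cm exists — the minimum is 8.

No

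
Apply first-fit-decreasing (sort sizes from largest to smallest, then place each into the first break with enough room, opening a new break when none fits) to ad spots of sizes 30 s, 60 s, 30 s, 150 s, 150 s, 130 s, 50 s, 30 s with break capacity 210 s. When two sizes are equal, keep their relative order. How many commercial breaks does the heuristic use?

Sorted descending: 150, 150, 130, 60, 50, 30, 30, 30.
  150 → break 1 (new)  [load 150/210]
  150 → break 2 (new)  [load 150/210]
  130 → break 3 (new)  [load 130/210]
  60 → break 1  [load 210/210]
  50 → break 2  [load 200/210]
  30 → break 3  [load 160/210]
  30 → break 3  [load 190/210]
  30 → break 4 (new)  [load 30/210]
4 commercial breaks opened.

4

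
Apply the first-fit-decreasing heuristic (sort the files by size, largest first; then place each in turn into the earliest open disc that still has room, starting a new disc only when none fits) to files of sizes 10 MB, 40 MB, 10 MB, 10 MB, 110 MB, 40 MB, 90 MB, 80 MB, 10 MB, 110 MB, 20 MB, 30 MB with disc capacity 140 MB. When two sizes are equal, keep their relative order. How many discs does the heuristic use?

Sorted descending: 110, 110, 90, 80, 40, 40, 30, 20, 10, 10, 10, 10.
  110 → disc 1 (new)  [load 110/140]
  110 → disc 2 (new)  [load 110/140]
  90 → disc 3 (new)  [load 90/140]
  80 → disc 4 (new)  [load 80/140]
  40 → disc 3  [load 130/140]
  40 → disc 4  [load 120/140]
  30 → disc 1  [load 140/140]
  20 → disc 2  [load 130/140]
  10 → disc 2  [load 140/140]
  10 → disc 3  [load 140/140]
  10 → disc 4  [load 130/140]
  10 → disc 4  [load 140/140]
4 discs opened.

4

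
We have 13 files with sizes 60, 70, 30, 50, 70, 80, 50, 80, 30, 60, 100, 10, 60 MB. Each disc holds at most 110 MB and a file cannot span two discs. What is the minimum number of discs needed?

Total = 100 + 80 + 80 + 70 + 70 + 60 + 60 + 60 + 50 + 50 + 30 + 30 + 10 = 750 MB.
Lower bound: ⌈750/110⌉ = 7 discs.
Also, 8 files each exceed 55 MB, and no two of those can share a disc, so at least 8 discs are needed.
A packing using 8 discs:
  disc 1: 100 + 10 = 110
  disc 2: 80 + 30 = 110
  disc 3: 80 + 30 = 110
  disc 4: 70 = 70
  disc 5: 70 = 70
  disc 6: 60 + 50 = 110
  disc 7: 60 + 50 = 110
  disc 8: 60 = 60
This matches the lower bound, so 8 is optimal.

8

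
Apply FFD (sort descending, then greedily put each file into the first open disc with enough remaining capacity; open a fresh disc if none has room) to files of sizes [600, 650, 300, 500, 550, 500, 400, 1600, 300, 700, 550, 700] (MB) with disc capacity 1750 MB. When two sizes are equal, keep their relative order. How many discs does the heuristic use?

5

Sorted descending: 1600, 700, 700, 650, 600, 550, 550, 500, 500, 400, 300, 300.
  1600 → disc 1 (new)  [load 1600/1750]
  700 → disc 2 (new)  [load 700/1750]
  700 → disc 2  [load 1400/1750]
  650 → disc 3 (new)  [load 650/1750]
  600 → disc 3  [load 1250/1750]
  550 → disc 4 (new)  [load 550/1750]
  550 → disc 4  [load 1100/1750]
  500 → disc 3  [load 1750/1750]
  500 → disc 4  [load 1600/1750]
  400 → disc 5 (new)  [load 400/1750]
  300 → disc 2  [load 1700/1750]
  300 → disc 5  [load 700/1750]
5 discs opened.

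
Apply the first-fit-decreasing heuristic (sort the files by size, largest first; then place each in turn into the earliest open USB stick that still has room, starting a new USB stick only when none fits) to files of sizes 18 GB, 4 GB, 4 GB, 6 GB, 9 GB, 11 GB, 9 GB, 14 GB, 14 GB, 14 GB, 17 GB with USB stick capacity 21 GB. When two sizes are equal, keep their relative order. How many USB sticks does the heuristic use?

7

Sorted descending: 18, 17, 14, 14, 14, 11, 9, 9, 6, 4, 4.
  18 → USB stick 1 (new)  [load 18/21]
  17 → USB stick 2 (new)  [load 17/21]
  14 → USB stick 3 (new)  [load 14/21]
  14 → USB stick 4 (new)  [load 14/21]
  14 → USB stick 5 (new)  [load 14/21]
  11 → USB stick 6 (new)  [load 11/21]
  9 → USB stick 6  [load 20/21]
  9 → USB stick 7 (new)  [load 9/21]
  6 → USB stick 3  [load 20/21]
  4 → USB stick 2  [load 21/21]
  4 → USB stick 4  [load 18/21]
7 USB sticks opened.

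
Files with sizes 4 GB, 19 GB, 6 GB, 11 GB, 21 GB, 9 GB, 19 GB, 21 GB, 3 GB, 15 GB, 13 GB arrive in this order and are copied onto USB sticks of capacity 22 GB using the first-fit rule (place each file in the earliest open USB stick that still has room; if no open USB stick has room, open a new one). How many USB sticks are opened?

7

  4 → USB stick 1 (new)  [load 4/22]
  19 → USB stick 2 (new)  [load 19/22]
  6 → USB stick 1  [load 10/22]
  11 → USB stick 1  [load 21/22]
  21 → USB stick 3 (new)  [load 21/22]
  9 → USB stick 4 (new)  [load 9/22]
  19 → USB stick 5 (new)  [load 19/22]
  21 → USB stick 6 (new)  [load 21/22]
  3 → USB stick 2  [load 22/22]
  15 → USB stick 7 (new)  [load 15/22]
  13 → USB stick 4  [load 22/22]
7 USB sticks opened.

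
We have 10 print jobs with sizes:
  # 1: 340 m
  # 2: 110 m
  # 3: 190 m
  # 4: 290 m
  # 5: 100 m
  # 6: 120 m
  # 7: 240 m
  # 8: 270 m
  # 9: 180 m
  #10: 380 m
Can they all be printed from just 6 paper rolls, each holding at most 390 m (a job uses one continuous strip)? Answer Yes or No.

A valid assignment using 6 paper rolls:
  roll 1: 380 = 380
  roll 2: 340 = 340
  roll 3: 290 + 100 = 390
  roll 4: 270 + 120 = 390
  roll 5: 240 + 110 = 350
  roll 6: 190 + 180 = 370
Every load is within 390 m, so 6 paper rolls suffice.

Yes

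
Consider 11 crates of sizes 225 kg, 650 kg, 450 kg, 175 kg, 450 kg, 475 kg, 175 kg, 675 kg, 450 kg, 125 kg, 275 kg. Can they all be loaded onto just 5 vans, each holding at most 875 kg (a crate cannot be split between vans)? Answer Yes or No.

Total = 4125 kg; ⌈4125/875⌉ = 5.
6 crates each exceed half the capacity and cannot share a van, forcing at least 6 vans.
At least 6 vans are required, but only 5 are allowed.

No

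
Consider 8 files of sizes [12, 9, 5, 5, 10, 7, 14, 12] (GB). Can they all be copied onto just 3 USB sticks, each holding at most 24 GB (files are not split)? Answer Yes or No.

No

Total = 74 GB; ⌈74/24⌉ = 4.
At least 4 USB sticks are required, but only 3 are allowed.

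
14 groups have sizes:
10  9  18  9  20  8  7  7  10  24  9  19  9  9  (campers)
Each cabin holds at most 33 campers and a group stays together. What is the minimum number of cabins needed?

Total = 24 + 20 + 19 + 18 + 10 + 10 + 9 + 9 + 9 + 9 + 9 + 8 + 7 + 7 = 168 campers.
Lower bound: ⌈168/33⌉ = 6 cabins.
A packing using 6 cabins:
  cabin 1: 24 + 9 = 33
  cabin 2: 20 + 10 = 30
  cabin 3: 19 + 10 = 29
  cabin 4: 18 + 9 = 27
  cabin 5: 9 + 9 + 9 = 27
  cabin 6: 8 + 7 + 7 = 22
This matches the lower bound, so 6 is optimal.

6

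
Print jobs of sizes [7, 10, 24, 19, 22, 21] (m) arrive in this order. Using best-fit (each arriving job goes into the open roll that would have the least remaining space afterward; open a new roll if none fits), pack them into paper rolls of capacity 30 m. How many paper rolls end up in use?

5

  7 → roll 1 (new)  [load 7/30]
  10 → roll 1  [load 17/30]
  24 → roll 2 (new)  [load 24/30]
  19 → roll 3 (new)  [load 19/30]
  22 → roll 4 (new)  [load 22/30]
  21 → roll 5 (new)  [load 21/30]
5 paper rolls opened.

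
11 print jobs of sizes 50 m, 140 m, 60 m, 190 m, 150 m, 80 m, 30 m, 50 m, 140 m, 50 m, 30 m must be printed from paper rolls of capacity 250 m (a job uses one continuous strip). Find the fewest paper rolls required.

4

Total = 190 + 150 + 140 + 140 + 80 + 60 + 50 + 50 + 50 + 30 + 30 = 970 m.
Lower bound: ⌈970/250⌉ = 4 paper rolls.
A packing using 4 paper rolls:
  roll 1: 190 + 60 = 250
  roll 2: 150 + 80 = 230
  roll 3: 140 + 50 + 50 = 240
  roll 4: 140 + 50 + 30 + 30 = 250
This matches the lower bound, so 4 is optimal.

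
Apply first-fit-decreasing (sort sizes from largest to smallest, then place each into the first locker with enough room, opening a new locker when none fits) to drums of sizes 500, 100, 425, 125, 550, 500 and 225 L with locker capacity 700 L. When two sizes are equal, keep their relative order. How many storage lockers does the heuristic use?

4

Sorted descending: 550, 500, 500, 425, 225, 125, 100.
  550 → locker 1 (new)  [load 550/700]
  500 → locker 2 (new)  [load 500/700]
  500 → locker 3 (new)  [load 500/700]
  425 → locker 4 (new)  [load 425/700]
  225 → locker 4  [load 650/700]
  125 → locker 1  [load 675/700]
  100 → locker 2  [load 600/700]
4 storage lockers opened.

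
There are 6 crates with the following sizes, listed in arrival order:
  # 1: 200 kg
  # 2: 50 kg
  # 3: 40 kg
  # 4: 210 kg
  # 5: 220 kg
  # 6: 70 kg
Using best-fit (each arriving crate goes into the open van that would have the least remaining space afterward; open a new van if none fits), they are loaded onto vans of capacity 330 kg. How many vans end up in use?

  200 → van 1 (new)  [load 200/330]
  50 → van 1  [load 250/330]
  40 → van 1  [load 290/330]
  210 → van 2 (new)  [load 210/330]
  220 → van 3 (new)  [load 220/330]
  70 → van 3  [load 290/330]
3 vans opened.

3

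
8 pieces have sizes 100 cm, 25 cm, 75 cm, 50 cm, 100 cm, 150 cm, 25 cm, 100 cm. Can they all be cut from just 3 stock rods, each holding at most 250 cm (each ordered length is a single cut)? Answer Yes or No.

Yes

A valid assignment using 3 stock rods:
  stock rod 1: 150 + 100 = 250
  stock rod 2: 100 + 100 + 50 = 250
  stock rod 3: 75 + 25 + 25 = 125
Every load is within 250 cm, so 3 stock rods suffice.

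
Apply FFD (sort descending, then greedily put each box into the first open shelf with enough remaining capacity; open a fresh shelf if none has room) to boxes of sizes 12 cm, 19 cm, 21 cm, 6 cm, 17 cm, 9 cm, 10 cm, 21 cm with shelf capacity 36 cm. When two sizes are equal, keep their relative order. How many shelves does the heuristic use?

Sorted descending: 21, 21, 19, 17, 12, 10, 9, 6.
  21 → shelf 1 (new)  [load 21/36]
  21 → shelf 2 (new)  [load 21/36]
  19 → shelf 3 (new)  [load 19/36]
  17 → shelf 3  [load 36/36]
  12 → shelf 1  [load 33/36]
  10 → shelf 2  [load 31/36]
  9 → shelf 4 (new)  [load 9/36]
  6 → shelf 4  [load 15/36]
4 shelves opened.

4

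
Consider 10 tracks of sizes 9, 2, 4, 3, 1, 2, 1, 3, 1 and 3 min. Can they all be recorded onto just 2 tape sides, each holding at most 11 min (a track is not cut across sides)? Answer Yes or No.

Total = 29 min; ⌈29/11⌉ = 3.
At least 3 tape sides are required, but only 2 are allowed.

No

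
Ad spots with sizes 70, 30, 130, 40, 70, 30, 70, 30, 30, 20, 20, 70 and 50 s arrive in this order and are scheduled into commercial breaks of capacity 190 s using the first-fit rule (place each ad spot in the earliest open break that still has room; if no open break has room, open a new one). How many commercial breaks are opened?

4

  70 → break 1 (new)  [load 70/190]
  30 → break 1  [load 100/190]
  130 → break 2 (new)  [load 130/190]
  40 → break 1  [load 140/190]
  70 → break 3 (new)  [load 70/190]
  30 → break 1  [load 170/190]
  70 → break 3  [load 140/190]
  30 → break 2  [load 160/190]
  30 → break 2  [load 190/190]
  20 → break 1  [load 190/190]
  20 → break 3  [load 160/190]
  70 → break 4 (new)  [load 70/190]
  50 → break 4  [load 120/190]
4 commercial breaks opened.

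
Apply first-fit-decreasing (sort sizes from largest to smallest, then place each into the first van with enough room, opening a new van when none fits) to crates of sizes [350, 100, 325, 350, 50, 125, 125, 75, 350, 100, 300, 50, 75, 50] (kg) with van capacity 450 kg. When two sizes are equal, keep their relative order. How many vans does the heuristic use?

6

Sorted descending: 350, 350, 350, 325, 300, 125, 125, 100, 100, 75, 75, 50, 50, 50.
  350 → van 1 (new)  [load 350/450]
  350 → van 2 (new)  [load 350/450]
  350 → van 3 (new)  [load 350/450]
  325 → van 4 (new)  [load 325/450]
  300 → van 5 (new)  [load 300/450]
  125 → van 4  [load 450/450]
  125 → van 5  [load 425/450]
  100 → van 1  [load 450/450]
  100 → van 2  [load 450/450]
  75 → van 3  [load 425/450]
  75 → van 6 (new)  [load 75/450]
  50 → van 6  [load 125/450]
  50 → van 6  [load 175/450]
  50 → van 6  [load 225/450]
6 vans opened.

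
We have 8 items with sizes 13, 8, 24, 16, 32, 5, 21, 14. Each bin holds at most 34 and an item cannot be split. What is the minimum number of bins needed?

Total = 32 + 24 + 21 + 16 + 14 + 13 + 8 + 5 = 133.
Lower bound: ⌈133/34⌉ = 4 bins.
A packing using 5 bins:
  bin 1: 32 = 32
  bin 2: 24 + 8 = 32
  bin 3: 21 + 13 = 34
  bin 4: 16 + 14 = 30
  bin 5: 5 = 5
No arrangement into 4 bins stays within capacity, so 5 is optimal.

5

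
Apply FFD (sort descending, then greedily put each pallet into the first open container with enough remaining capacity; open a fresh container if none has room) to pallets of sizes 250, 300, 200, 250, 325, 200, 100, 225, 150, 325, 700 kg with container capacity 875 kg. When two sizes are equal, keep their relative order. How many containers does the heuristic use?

Sorted descending: 700, 325, 325, 300, 250, 250, 225, 200, 200, 150, 100.
  700 → container 1 (new)  [load 700/875]
  325 → container 2 (new)  [load 325/875]
  325 → container 2  [load 650/875]
  300 → container 3 (new)  [load 300/875]
  250 → container 3  [load 550/875]
  250 → container 3  [load 800/875]
  225 → container 2  [load 875/875]
  200 → container 4 (new)  [load 200/875]
  200 → container 4  [load 400/875]
  150 → container 1  [load 850/875]
  100 → container 4  [load 500/875]
4 containers opened.

4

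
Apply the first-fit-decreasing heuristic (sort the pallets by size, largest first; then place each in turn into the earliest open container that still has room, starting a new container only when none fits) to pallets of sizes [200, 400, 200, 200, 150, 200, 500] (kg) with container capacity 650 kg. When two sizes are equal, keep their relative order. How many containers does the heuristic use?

Sorted descending: 500, 400, 200, 200, 200, 200, 150.
  500 → container 1 (new)  [load 500/650]
  400 → container 2 (new)  [load 400/650]
  200 → container 2  [load 600/650]
  200 → container 3 (new)  [load 200/650]
  200 → container 3  [load 400/650]
  200 → container 3  [load 600/650]
  150 → container 1  [load 650/650]
3 containers opened.

3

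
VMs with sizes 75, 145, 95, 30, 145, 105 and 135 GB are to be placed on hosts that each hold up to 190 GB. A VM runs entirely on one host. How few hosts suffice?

Total = 145 + 145 + 135 + 105 + 95 + 75 + 30 = 730 GB.
Lower bound: ⌈730/190⌉ = 4 hosts.
A packing using 5 hosts:
  host 1: 145 + 30 = 175
  host 2: 145 = 145
  host 3: 135 = 135
  host 4: 105 + 75 = 180
  host 5: 95 = 95
No arrangement into 4 hosts stays within capacity, so 5 is optimal.

5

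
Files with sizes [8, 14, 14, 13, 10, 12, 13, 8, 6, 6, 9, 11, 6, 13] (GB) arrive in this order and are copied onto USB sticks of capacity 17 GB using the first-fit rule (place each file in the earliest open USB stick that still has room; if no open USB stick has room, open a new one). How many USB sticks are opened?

10

  8 → USB stick 1 (new)  [load 8/17]
  14 → USB stick 2 (new)  [load 14/17]
  14 → USB stick 3 (new)  [load 14/17]
  13 → USB stick 4 (new)  [load 13/17]
  10 → USB stick 5 (new)  [load 10/17]
  12 → USB stick 6 (new)  [load 12/17]
  13 → USB stick 7 (new)  [load 13/17]
  8 → USB stick 1  [load 16/17]
  6 → USB stick 5  [load 16/17]
  6 → USB stick 8 (new)  [load 6/17]
  9 → USB stick 8  [load 15/17]
  11 → USB stick 9 (new)  [load 11/17]
  6 → USB stick 9  [load 17/17]
  13 → USB stick 10 (new)  [load 13/17]
10 USB sticks opened.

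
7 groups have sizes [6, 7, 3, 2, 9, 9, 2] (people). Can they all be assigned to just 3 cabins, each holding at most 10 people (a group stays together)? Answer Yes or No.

Total = 38 people; ⌈38/10⌉ = 4.
At least 4 cabins are required, but only 3 are allowed.

No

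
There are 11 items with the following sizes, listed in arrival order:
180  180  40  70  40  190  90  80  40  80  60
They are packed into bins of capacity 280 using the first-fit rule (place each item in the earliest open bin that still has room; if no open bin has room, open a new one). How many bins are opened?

4

  180 → bin 1 (new)  [load 180/280]
  180 → bin 2 (new)  [load 180/280]
  40 → bin 1  [load 220/280]
  70 → bin 2  [load 250/280]
  40 → bin 1  [load 260/280]
  190 → bin 3 (new)  [load 190/280]
  90 → bin 3  [load 280/280]
  80 → bin 4 (new)  [load 80/280]
  40 → bin 4  [load 120/280]
  80 → bin 4  [load 200/280]
  60 → bin 4  [load 260/280]
4 bins opened.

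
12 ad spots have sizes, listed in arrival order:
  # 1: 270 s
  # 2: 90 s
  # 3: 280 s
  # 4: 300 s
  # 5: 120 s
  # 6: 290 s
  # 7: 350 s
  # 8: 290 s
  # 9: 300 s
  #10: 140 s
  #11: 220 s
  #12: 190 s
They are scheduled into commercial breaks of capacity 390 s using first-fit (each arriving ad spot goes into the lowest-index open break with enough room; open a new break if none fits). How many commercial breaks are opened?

  270 → break 1 (new)  [load 270/390]
  90 → break 1  [load 360/390]
  280 → break 2 (new)  [load 280/390]
  300 → break 3 (new)  [load 300/390]
  120 → break 4 (new)  [load 120/390]
  290 → break 5 (new)  [load 290/390]
  350 → break 6 (new)  [load 350/390]
  290 → break 7 (new)  [load 290/390]
  300 → break 8 (new)  [load 300/390]
  140 → break 4  [load 260/390]
  220 → break 9 (new)  [load 220/390]
  190 → break 10 (new)  [load 190/390]
10 commercial breaks opened.

10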